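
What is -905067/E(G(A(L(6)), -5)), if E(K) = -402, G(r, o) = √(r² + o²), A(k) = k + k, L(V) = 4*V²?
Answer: 301689/134 ≈ 2251.4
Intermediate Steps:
A(k) = 2*k
G(r, o) = √(o² + r²)
-905067/E(G(A(L(6)), -5)) = -905067/(-402) = -905067*(-1/402) = 301689/134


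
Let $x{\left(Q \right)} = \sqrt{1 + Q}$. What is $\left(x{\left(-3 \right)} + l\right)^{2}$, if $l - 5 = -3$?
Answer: $\left(2 + i \sqrt{2}\right)^{2} \approx 2.0 + 5.6569 i$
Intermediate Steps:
$l = 2$ ($l = 5 - 3 = 2$)
$\left(x{\left(-3 \right)} + l\right)^{2} = \left(\sqrt{1 - 3} + 2\right)^{2} = \left(\sqrt{-2} + 2\right)^{2} = \left(i \sqrt{2} + 2\right)^{2} = \left(2 + i \sqrt{2}\right)^{2}$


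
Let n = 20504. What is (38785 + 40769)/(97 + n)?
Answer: 26518/6867 ≈ 3.8617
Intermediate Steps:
(38785 + 40769)/(97 + n) = (38785 + 40769)/(97 + 20504) = 79554/20601 = 79554*(1/20601) = 26518/6867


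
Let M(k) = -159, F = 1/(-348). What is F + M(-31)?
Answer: -55333/348 ≈ -159.00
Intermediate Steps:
F = -1/348 ≈ -0.0028736
F + M(-31) = -1/348 - 159 = -55333/348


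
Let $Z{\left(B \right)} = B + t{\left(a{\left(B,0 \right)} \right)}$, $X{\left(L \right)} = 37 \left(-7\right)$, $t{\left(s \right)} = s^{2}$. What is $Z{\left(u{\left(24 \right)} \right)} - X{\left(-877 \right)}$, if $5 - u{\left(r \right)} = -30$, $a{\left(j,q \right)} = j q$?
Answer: $294$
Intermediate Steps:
$u{\left(r \right)} = 35$ ($u{\left(r \right)} = 5 - -30 = 5 + 30 = 35$)
$X{\left(L \right)} = -259$
$Z{\left(B \right)} = B$ ($Z{\left(B \right)} = B + \left(B 0\right)^{2} = B + 0^{2} = B + 0 = B$)
$Z{\left(u{\left(24 \right)} \right)} - X{\left(-877 \right)} = 35 - -259 = 35 + 259 = 294$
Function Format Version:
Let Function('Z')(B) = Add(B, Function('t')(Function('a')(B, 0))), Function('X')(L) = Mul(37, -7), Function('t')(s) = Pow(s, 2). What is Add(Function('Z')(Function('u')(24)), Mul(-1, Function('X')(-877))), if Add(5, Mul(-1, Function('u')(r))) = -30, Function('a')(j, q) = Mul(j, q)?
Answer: 294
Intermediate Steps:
Function('u')(r) = 35 (Function('u')(r) = Add(5, Mul(-1, -30)) = Add(5, 30) = 35)
Function('X')(L) = -259
Function('Z')(B) = B (Function('Z')(B) = Add(B, Pow(Mul(B, 0), 2)) = Add(B, Pow(0, 2)) = Add(B, 0) = B)
Add(Function('Z')(Function('u')(24)), Mul(-1, Function('X')(-877))) = Add(35, Mul(-1, -259)) = Add(35, 259) = 294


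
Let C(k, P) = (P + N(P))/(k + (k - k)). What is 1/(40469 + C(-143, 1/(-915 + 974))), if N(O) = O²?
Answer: 497783/20144780167 ≈ 2.4710e-5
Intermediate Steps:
C(k, P) = (P + P²)/k (C(k, P) = (P + P²)/(k + (k - k)) = (P + P²)/(k + 0) = (P + P²)/k)
1/(40469 + C(-143, 1/(-915 + 974))) = 1/(40469 + (1 + 1/(-915 + 974))/((-915 + 974)*(-143))) = 1/(40469 - 1/143*(1 + 1/59)/59) = 1/(40469 + (1/59)*(-1/143)*(1 + 1/59)) = 1/(40469 + (1/59)*(-1/143)*(60/59)) = 1/(40469 - 60/497783) = 1/(20144780167/497783) = 497783/20144780167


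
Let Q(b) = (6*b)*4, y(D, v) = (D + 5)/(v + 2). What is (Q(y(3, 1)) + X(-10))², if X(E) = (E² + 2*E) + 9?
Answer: 23409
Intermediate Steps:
y(D, v) = (5 + D)/(2 + v)
X(E) = 9 + E² + 2*E
Q(b) = 24*b
(Q(y(3, 1)) + X(-10))² = (24*((5 + 3)/(2 + 1)) + (9 + (-10)² + 2*(-10)))² = (24*(8/3) + (9 + 100 - 20))² = (24*((⅓)*8) + 89)² = (24*(8/3) + 89)² = (64 + 89)² = 153² = 23409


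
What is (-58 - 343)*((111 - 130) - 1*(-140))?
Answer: -48521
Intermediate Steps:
(-58 - 343)*((111 - 130) - 1*(-140)) = -401*(-19 + 140) = -401*121 = -48521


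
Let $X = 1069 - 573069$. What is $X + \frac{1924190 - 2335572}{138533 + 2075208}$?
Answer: $- \frac{1266260263382}{2213741} \approx -5.72 \cdot 10^{5}$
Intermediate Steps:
$X = -572000$ ($X = 1069 - 573069 = -572000$)
$X + \frac{1924190 - 2335572}{138533 + 2075208} = -572000 + \frac{1924190 - 2335572}{138533 + 2075208} = -572000 - \frac{411382}{2213741} = - \frac{1266260263382}{2213741}$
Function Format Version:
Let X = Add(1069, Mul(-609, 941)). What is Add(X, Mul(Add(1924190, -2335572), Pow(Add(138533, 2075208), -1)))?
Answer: Rational(-1266260263382, 2213741) ≈ -5.7200e+5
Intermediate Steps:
X = -572000 (X = Add(1069, -573069) = -572000)
Add(X, Mul(Add(1924190, -2335572), Pow(Add(138533, 2075208), -1))) = Add(-572000, Mul(Add(1924190, -2335572), Pow(Add(138533, 2075208), -1))) = Add(-572000, Mul(-411382, Pow(2213741, -1))) = Add(-572000, Mul(-411382, Rational(1, 2213741))) = Add(-572000, Rational(-411382, 2213741)) = Rational(-1266260263382, 2213741)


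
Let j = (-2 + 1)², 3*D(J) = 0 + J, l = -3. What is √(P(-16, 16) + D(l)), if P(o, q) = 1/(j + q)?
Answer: 4*I*√17/17 ≈ 0.97014*I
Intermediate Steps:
D(J) = J/3 (D(J) = (0 + J)/3 = J/3)
j = 1 (j = (-1)² = 1)
P(o, q) = 1/(1 + q)
√(P(-16, 16) + D(l)) = √(1/(1 + 16) + (⅓)*(-3)) = √(1/17 - 1) = √(-16/17) = 4*I*√17/17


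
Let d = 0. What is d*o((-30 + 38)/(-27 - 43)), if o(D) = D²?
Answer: 0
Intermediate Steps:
d*o((-30 + 38)/(-27 - 43)) = 0*((-30 + 38)/(-27 - 43))² = 0*(8/(-70))² = 0*(8*(-1/70))² = 0*(-4/35)² = 0*(16/1225) = 0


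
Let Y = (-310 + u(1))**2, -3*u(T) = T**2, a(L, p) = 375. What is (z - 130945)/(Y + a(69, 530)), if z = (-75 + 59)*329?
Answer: -1225881/870136 ≈ -1.4088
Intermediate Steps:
u(T) = -T**2/3
z = -5264 (z = -16*329 = -5264)
Y = 866761/9 (Y = (-310 - 1/3*1**2)**2 = (-310 - 1/3*1)**2 = (-310 - 1/3)**2 = (-931/3)**2 = 866761/9 ≈ 96307.)
(z - 130945)/(Y + a(69, 530)) = (-5264 - 130945)/(866761/9 + 375) = -136209/870136/9 = -136209*9/870136 = -1225881/870136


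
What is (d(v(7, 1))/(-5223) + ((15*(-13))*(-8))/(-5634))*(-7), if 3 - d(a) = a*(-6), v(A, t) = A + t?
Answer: 3280361/1634799 ≈ 2.0066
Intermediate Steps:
d(a) = 3 + 6*a (d(a) = 3 - a*(-6) = 3 - (-6)*a = 3 + 6*a)
(d(v(7, 1))/(-5223) + ((15*(-13))*(-8))/(-5634))*(-7) = ((3 + 6*(7 + 1))/(-5223) + ((15*(-13))*(-8))/(-5634))*(-7) = ((3 + 6*8)*(-1/5223) - 195*(-8)*(-1/5634))*(-7) = ((3 + 48)*(-1/5223) + 1560*(-1/5634))*(-7) = (51*(-1/5223) - 260/939)*(-7) = (-17/1741 - 260/939)*(-7) = -468623/1634799*(-7) = 3280361/1634799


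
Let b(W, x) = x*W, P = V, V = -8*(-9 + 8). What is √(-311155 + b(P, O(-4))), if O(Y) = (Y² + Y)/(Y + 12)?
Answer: I*√311143 ≈ 557.8*I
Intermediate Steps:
V = 8 (V = -8*(-1) = 8)
P = 8
O(Y) = (Y + Y²)/(12 + Y)
b(W, x) = W*x
√(-311155 + b(P, O(-4))) = √(-311155 + 8*(-4*(1 - 4)/(12 - 4))) = √(-311155 + 8*(-4*(-3)/8)) = √(-311155 + 8*(-4*⅛*(-3))) = √(-311155 + 8*(3/2)) = √(-311155 + 12) = √(-311143) = I*√311143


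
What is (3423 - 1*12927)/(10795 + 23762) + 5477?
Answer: 63086395/11519 ≈ 5476.7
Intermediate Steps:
(3423 - 1*12927)/(10795 + 23762) + 5477 = (3423 - 12927)/34557 + 5477 = -9504*1/34557 + 5477 = -3168/11519 + 5477 = 63086395/11519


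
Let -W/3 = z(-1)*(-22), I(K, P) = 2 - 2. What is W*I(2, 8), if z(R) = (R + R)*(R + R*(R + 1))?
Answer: 0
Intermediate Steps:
I(K, P) = 0
z(R) = 2*R*(R + R*(1 + R)) (z(R) = (2*R)*(R + R*(1 + R)) = 2*R*(R + R*(1 + R)))
W = 132 (W = -3*2*(-1)²*(2 - 1)*(-22) = -3*2*1*1*(-22) = -6*(-22) = -3*(-44) = 132)
W*I(2, 8) = 132*0 = 0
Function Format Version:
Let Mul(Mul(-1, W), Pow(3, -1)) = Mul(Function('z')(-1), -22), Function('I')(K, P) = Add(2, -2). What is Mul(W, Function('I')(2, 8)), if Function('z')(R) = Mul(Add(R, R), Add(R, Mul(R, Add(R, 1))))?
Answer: 0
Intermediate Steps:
Function('I')(K, P) = 0
Function('z')(R) = Mul(2, R, Add(R, Mul(R, Add(1, R)))) (Function('z')(R) = Mul(Mul(2, R), Add(R, Mul(R, Add(1, R)))) = Mul(2, R, Add(R, Mul(R, Add(1, R)))))
W = 132 (W = Mul(-3, Mul(Mul(2, Pow(-1, 2), Add(2, -1)), -22)) = Mul(-3, Mul(Mul(2, 1, 1), -22)) = Mul(-3, Mul(2, -22)) = Mul(-3, -44) = 132)
Mul(W, Function('I')(2, 8)) = Mul(132, 0) = 0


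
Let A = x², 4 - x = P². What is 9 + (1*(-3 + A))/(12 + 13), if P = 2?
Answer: 222/25 ≈ 8.8800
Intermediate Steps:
x = 0 (x = 4 - 1*2² = 4 - 1*4 = 4 - 4 = 0)
A = 0 (A = 0² = 0)
9 + (1*(-3 + A))/(12 + 13) = 9 + (1*(-3 + 0))/(12 + 13) = 9 + (1*(-3))/25 = 9 - 3*1/25 = 9 - 3/25 = 222/25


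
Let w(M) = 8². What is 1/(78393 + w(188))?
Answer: 1/78457 ≈ 1.2746e-5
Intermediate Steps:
w(M) = 64
1/(78393 + w(188)) = 1/(78393 + 64) = 1/78457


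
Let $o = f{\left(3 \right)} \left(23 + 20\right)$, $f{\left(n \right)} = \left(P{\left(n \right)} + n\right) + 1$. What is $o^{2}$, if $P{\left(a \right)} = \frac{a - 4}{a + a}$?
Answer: $\frac{978121}{36} \approx 27170.0$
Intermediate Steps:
$P{\left(a \right)} = \frac{-4 + a}{2 a}$
$f{\left(n \right)} = 1 + n + \frac{-4 + n}{2 n}$ ($f{\left(n \right)} = \left(\frac{-4 + n}{2 n} + n\right) + 1 = \left(n + \frac{-4 + n}{2 n}\right) + 1 = 1 + n + \frac{-4 + n}{2 n}$)
$o = \frac{989}{6}$ ($o = \left(\frac{3}{2} + 3 - \frac{2}{3}\right) \left(23 + 20\right) = \left(\frac{3}{2} + 3 - \frac{2}{3}\right) 43 = \frac{23}{6} \cdot 43 = \frac{989}{6} \approx 164.83$)
$o^{2} = \left(\frac{989}{6}\right)^{2} = \frac{978121}{36}$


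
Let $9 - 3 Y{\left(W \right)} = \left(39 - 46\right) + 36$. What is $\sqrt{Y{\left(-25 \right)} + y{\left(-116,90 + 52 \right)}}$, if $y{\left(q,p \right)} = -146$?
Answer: $\frac{i \sqrt{1374}}{3} \approx 12.356 i$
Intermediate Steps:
$Y{\left(W \right)} = - \frac{20}{3}$ ($Y{\left(W \right)} = 3 - \frac{\left(39 - 46\right) + 36}{3} = 3 - \frac{-7 + 36}{3} = 3 - \frac{29}{3} = - \frac{20}{3}$)
$\sqrt{Y{\left(-25 \right)} + y{\left(-116,90 + 52 \right)}} = \sqrt{- \frac{20}{3} - 146} = \sqrt{- \frac{458}{3}} = \frac{i \sqrt{1374}}{3}$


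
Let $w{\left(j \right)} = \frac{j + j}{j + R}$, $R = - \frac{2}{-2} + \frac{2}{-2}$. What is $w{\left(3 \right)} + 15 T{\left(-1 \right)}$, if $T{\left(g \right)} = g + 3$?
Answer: $32$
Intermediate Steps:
$R = 0$ ($R = \left(-2\right) \left(- \frac{1}{2}\right) + 2 \left(- \frac{1}{2}\right) = 1 - 1 = 0$)
$T{\left(g \right)} = 3 + g$
$w{\left(j \right)} = 2$ ($w{\left(j \right)} = \frac{j + j}{j + 0} = \frac{2 j}{j} = 2$)
$w{\left(3 \right)} + 15 T{\left(-1 \right)} = 2 + 15 \left(3 - 1\right) = 2 + 15 \cdot 2 = 2 + 30 = 32$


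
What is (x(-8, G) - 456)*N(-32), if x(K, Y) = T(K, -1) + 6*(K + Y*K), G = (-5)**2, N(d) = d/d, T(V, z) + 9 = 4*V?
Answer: -1745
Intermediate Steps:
T(V, z) = -9 + 4*V
N(d) = 1
G = 25
x(K, Y) = -9 + 10*K + 6*K*Y (x(K, Y) = (-9 + 4*K) + 6*(K + Y*K) = (-9 + 4*K) + 6*(K + K*Y) = (-9 + 4*K) + (6*K + 6*K*Y) = -9 + 10*K + 6*K*Y)
(x(-8, G) - 456)*N(-32) = ((-9 + 10*(-8) + 6*(-8)*25) - 456)*1 = ((-9 - 80 - 1200) - 456)*1 = (-1289 - 456)*1 = -1745*1 = -1745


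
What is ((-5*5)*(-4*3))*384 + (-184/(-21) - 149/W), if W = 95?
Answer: 229838351/1995 ≈ 1.1521e+5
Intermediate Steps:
((-5*5)*(-4*3))*384 + (-184/(-21) - 149/W) = ((-5*5)*(-4*3))*384 + (-184/(-21) - 149/95) = -25*(-12)*384 + (-184*(-1/21) - 149*1/95) = 300*384 + (184/21 - 149/95) = 115200 + 14351/1995 = 229838351/1995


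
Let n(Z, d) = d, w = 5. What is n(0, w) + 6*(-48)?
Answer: -283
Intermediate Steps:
n(0, w) + 6*(-48) = 5 + 6*(-48) = 5 - 288 = -283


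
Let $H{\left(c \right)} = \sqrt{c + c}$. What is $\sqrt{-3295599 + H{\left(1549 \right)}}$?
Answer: $\sqrt{-3295599 + \sqrt{3098}} \approx 1815.4 i$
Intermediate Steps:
$H{\left(c \right)} = \sqrt{2} \sqrt{c}$ ($H{\left(c \right)} = \sqrt{2 c} = \sqrt{2} \sqrt{c}$)
$\sqrt{-3295599 + H{\left(1549 \right)}} = \sqrt{-3295599 + \sqrt{2} \sqrt{1549}} = \sqrt{-3295599 + \sqrt{3098}}$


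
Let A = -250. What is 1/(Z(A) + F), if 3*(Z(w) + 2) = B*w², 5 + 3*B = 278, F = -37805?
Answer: 3/5574079 ≈ 5.3821e-7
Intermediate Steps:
B = 91 (B = -5/3 + (⅓)*278 = -5/3 + 278/3 = 91)
Z(w) = -2 + 91*w²/3 (Z(w) = -2 + (91*w²)/3 = -2 + 91*w²/3)
1/(Z(A) + F) = 1/((-2 + (91/3)*(-250)²) - 37805) = 1/((-2 + (91/3)*62500) - 37805) = 1/((-2 + 5687500/3) - 37805) = 1/(5687494/3 - 37805) = 1/(5574079/3) = 3/5574079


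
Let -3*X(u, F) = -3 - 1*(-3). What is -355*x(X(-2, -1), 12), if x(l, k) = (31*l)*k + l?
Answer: 0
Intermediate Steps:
X(u, F) = 0 (X(u, F) = -(-3 - 1*(-3))/3 = -(-3 + 3)/3 = -1/3*0 = 0)
x(l, k) = l + 31*k*l (x(l, k) = 31*k*l + l = l + 31*k*l)
-355*x(X(-2, -1), 12) = -0*(1 + 31*12) = -0*(1 + 372) = -0*373 = -355*0 = 0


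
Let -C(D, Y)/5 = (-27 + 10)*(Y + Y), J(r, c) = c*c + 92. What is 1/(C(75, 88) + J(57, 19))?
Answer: 1/15413 ≈ 6.4880e-5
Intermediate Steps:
J(r, c) = 92 + c**2 (J(r, c) = c**2 + 92 = 92 + c**2)
C(D, Y) = 170*Y (C(D, Y) = -5*(-27 + 10)*(Y + Y) = -(-85)*2*Y = -(-170)*Y = 170*Y)
1/(C(75, 88) + J(57, 19)) = 1/(170*88 + (92 + 19**2)) = 1/(14960 + (92 + 361)) = 1/(14960 + 453) = 1/15413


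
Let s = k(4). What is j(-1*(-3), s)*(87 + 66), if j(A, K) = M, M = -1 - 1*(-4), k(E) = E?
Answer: 459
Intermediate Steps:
s = 4
M = 3 (M = -1 + 4 = 3)
j(A, K) = 3
j(-1*(-3), s)*(87 + 66) = 3*(87 + 66) = 3*153 = 459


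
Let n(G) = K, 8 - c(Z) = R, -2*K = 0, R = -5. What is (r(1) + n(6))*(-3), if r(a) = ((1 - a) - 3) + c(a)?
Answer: -30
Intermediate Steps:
K = 0 (K = -½*0 = 0)
c(Z) = 13 (c(Z) = 8 - 1*(-5) = 8 + 5 = 13)
n(G) = 0
r(a) = 11 - a (r(a) = ((1 - a) - 3) + 13 = (-2 - a) + 13 = 11 - a)
(r(1) + n(6))*(-3) = ((11 - 1*1) + 0)*(-3) = ((11 - 1) + 0)*(-3) = (10 + 0)*(-3) = 10*(-3) = -30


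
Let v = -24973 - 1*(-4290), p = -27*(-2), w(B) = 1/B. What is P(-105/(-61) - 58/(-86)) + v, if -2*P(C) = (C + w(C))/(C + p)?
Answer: -38452514228929/1859133968 ≈ -20683.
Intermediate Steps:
p = 54
v = -20683 (v = -24973 + 4290 = -20683)
P(C) = -(C + 1/C)/(2*(54 + C)) (P(C) = -(C + 1/C)/(2*(C + 54)) = -(C + 1/C)/(2*(54 + C)))
P(-105/(-61) - 58/(-86)) + v = (-1 - (-105/(-61) - 58/(-86))**2)/(2*(-105/(-61) - 58/(-86))*(54 + (-105/(-61) - 58/(-86)))) - 20683 = (-1 - (-105*(-1/61) - 58*(-1/86))**2)/(2*(-105*(-1/61) - 58*(-1/86))*(54 + (-105*(-1/61) - 58*(-1/86)))) - 20683 = (-1 - (105/61 + 29/43)**2)/(2*(105/61 + 29/43)*(54 + (105/61 + 29/43))) - 20683 = (-1 - (6284/2623)**2)/(2*(6284/2623)*(54 + 6284/2623)) - 20683 = (1/2)*(2623/6284)*(-1 - 1*39488656/6880129)/(147926/2623) - 20683 = (1/2)*(2623/6284)*(2623/147926)*(-1 - 39488656/6880129) - 20683 = (1/2)*(2623/6284)*(2623/147926)*(-46368785/6880129) - 20683 = -46368785/1859133968 - 20683 = -38452514228929/1859133968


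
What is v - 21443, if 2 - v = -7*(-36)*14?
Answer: -24969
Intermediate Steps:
v = -3526 (v = 2 - (-7*(-36))*14 = 2 - 252*14 = 2 - 1*3528 = 2 - 3528 = -3526)
v - 21443 = -3526 - 21443 = -24969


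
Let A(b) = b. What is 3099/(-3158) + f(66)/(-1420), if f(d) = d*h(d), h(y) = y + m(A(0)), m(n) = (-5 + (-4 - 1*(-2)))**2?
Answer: -709245/112109 ≈ -6.3264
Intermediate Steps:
m(n) = 49 (m(n) = (-5 + (-4 + 2))**2 = (-5 - 2)**2 = (-7)**2 = 49)
h(y) = 49 + y (h(y) = y + 49 = 49 + y)
f(d) = d*(49 + d)
3099/(-3158) + f(66)/(-1420) = 3099/(-3158) + (66*(49 + 66))/(-1420) = 3099*(-1/3158) + (66*115)*(-1/1420) = -3099/3158 + 7590*(-1/1420) = -3099/3158 - 759/142 = -709245/112109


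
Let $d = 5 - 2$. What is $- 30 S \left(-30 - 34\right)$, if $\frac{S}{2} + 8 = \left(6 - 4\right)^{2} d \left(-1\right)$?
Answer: $-76800$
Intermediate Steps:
$d = 3$ ($d = 5 - 2 = 3$)
$S = -40$ ($S = -16 + 2 \left(6 - 4\right)^{2} \cdot 3 \left(-1\right) = -16 + 2 \cdot 2^{2} \cdot 3 \left(-1\right) = -16 + 2 \cdot 4 \cdot 3 \left(-1\right) = -16 + 2 \cdot 12 \left(-1\right) = -16 + 2 \left(-12\right) = -16 - 24 = -40$)
$- 30 S \left(-30 - 34\right) = \left(-30\right) \left(-40\right) \left(-30 - 34\right) = 1200 \left(-64\right) = -76800$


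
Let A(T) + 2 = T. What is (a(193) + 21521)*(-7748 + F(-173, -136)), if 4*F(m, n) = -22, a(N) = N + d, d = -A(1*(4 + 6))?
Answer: -168297471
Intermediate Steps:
A(T) = -2 + T
d = -8 (d = -(-2 + 1*(4 + 6)) = -(-2 + 1*10) = -(-2 + 10) = -1*8 = -8)
a(N) = -8 + N (a(N) = N - 8 = -8 + N)
F(m, n) = -11/2 (F(m, n) = (¼)*(-22) = -11/2)
(a(193) + 21521)*(-7748 + F(-173, -136)) = ((-8 + 193) + 21521)*(-7748 - 11/2) = (185 + 21521)*(-15507/2) = 21706*(-15507/2) = -168297471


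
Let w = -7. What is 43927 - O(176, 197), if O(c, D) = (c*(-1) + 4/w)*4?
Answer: 312433/7 ≈ 44633.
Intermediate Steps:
O(c, D) = -16/7 - 4*c (O(c, D) = (c*(-1) + 4/(-7))*4 = (-c + 4*(-⅐))*4 = (-c - 4/7)*4 = (-4/7 - c)*4 = -16/7 - 4*c)
43927 - O(176, 197) = 43927 - (-16/7 - 4*176) = 43927 - (-16/7 - 704) = 43927 - 1*(-4944/7) = 43927 + 4944/7 = 312433/7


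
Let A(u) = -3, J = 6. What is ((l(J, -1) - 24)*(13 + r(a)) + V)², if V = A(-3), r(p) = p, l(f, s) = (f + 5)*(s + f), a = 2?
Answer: 213444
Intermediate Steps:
l(f, s) = (5 + f)*(f + s)
V = -3
((l(J, -1) - 24)*(13 + r(a)) + V)² = (((6² + 5*6 + 5*(-1) + 6*(-1)) - 24)*(13 + 2) - 3)² = (((36 + 30 - 5 - 6) - 24)*15 - 3)² = ((55 - 24)*15 - 3)² = (31*15 - 3)² = (465 - 3)² = 462² = 213444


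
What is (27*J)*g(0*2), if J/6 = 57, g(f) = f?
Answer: 0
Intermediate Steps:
J = 342 (J = 6*57 = 342)
(27*J)*g(0*2) = (27*342)*(0*2) = 9234*0 = 0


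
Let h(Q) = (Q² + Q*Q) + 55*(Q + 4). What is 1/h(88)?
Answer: 1/20548 ≈ 4.8667e-5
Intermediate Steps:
h(Q) = 220 + 2*Q² + 55*Q (h(Q) = (Q² + Q²) + 55*(4 + Q) = 2*Q² + (220 + 55*Q) = 220 + 2*Q² + 55*Q)
1/h(88) = 1/(220 + 2*88² + 55*88) = 1/(220 + 2*7744 + 4840) = 1/(220 + 15488 + 4840) = 1/20548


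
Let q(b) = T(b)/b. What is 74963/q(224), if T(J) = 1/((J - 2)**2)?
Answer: 827562734208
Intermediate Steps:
T(J) = (-2 + J)**(-2) (T(J) = 1/((-2 + J)**2) = (-2 + J)**(-2))
q(b) = 1/(b*(-2 + b)**2) (q(b) = 1/((-2 + b)**2*b) = 1/(b*(-2 + b)**2))
74963/q(224) = 74963/((1/(224*(-2 + 224)**2))) = 74963/(((1/224)/222**2)) = 74963/(((1/224)*(1/49284))) = 74963/(1/11039616) = 74963*11039616 = 827562734208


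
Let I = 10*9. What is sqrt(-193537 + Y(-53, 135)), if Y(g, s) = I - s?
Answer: I*sqrt(193582) ≈ 439.98*I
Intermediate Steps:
I = 90
Y(g, s) = 90 - s
sqrt(-193537 + Y(-53, 135)) = sqrt(-193537 + (90 - 1*135)) = sqrt(-193537 + (90 - 135)) = sqrt(-193537 - 45) = sqrt(-193582) = I*sqrt(193582)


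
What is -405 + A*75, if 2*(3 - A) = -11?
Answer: 465/2 ≈ 232.50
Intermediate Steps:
A = 17/2 (A = 3 - ½*(-11) = 3 + 11/2 = 17/2 ≈ 8.5000)
-405 + A*75 = -405 + (17/2)*75 = -405 + 1275/2 = 465/2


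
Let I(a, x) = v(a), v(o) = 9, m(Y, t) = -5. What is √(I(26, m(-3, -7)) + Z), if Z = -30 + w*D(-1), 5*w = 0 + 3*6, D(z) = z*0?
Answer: I*√21 ≈ 4.5826*I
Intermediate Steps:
D(z) = 0
w = 18/5 (w = (0 + 3*6)/5 = (0 + 18)/5 = (⅕)*18 = 18/5 ≈ 3.6000)
I(a, x) = 9
Z = -30 (Z = -30 + (18/5)*0 = -30 + 0 = -30)
√(I(26, m(-3, -7)) + Z) = √(9 - 30) = √(-21) = I*√21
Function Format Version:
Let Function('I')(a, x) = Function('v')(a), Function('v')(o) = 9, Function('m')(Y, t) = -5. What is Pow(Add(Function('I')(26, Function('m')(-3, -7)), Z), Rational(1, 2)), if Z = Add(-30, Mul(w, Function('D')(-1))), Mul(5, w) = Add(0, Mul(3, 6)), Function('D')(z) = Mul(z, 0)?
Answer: Mul(I, Pow(21, Rational(1, 2))) ≈ Mul(4.5826, I)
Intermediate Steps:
Function('D')(z) = 0
w = Rational(18, 5) (w = Mul(Rational(1, 5), Add(0, Mul(3, 6))) = Mul(Rational(1, 5), Add(0, 18)) = Mul(Rational(1, 5), 18) = Rational(18, 5) ≈ 3.6000)
Function('I')(a, x) = 9
Z = -30 (Z = Add(-30, Mul(Rational(18, 5), 0)) = Add(-30, 0) = -30)
Pow(Add(Function('I')(26, Function('m')(-3, -7)), Z), Rational(1, 2)) = Pow(Add(9, -30), Rational(1, 2)) = Pow(-21, Rational(1, 2)) = Mul(I, Pow(21, Rational(1, 2)))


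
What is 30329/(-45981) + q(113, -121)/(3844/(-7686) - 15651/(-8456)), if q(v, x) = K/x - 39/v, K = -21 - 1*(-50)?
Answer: -331321372515995/303256113422823 ≈ -1.0925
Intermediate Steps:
K = 29 (K = -21 + 50 = 29)
q(v, x) = -39/v + 29/x (q(v, x) = 29/x - 39/v = -39/v + 29/x)
30329/(-45981) + q(113, -121)/(3844/(-7686) - 15651/(-8456)) = 30329/(-45981) + (-39/113 + 29/(-121))/(3844/(-7686) - 15651/(-8456)) = 30329*(-1/45981) + (-39*1/113 + 29*(-1/121))/(3844*(-1/7686) - 15651*(-1/8456)) = -2333/3537 + (-39/113 - 29/121)/(-1922/3843 + 15651/8456) = -2333/3537 - 7996/(13673*6270623/4642344) = -2333/3537 - 7996/13673*4642344/6270623 = -2333/3537 - 37120182624/85738228279 = -331321372515995/303256113422823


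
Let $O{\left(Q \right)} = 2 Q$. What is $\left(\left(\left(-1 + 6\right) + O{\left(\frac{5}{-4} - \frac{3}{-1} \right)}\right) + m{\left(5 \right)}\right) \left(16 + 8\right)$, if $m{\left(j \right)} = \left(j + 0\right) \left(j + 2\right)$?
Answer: $1044$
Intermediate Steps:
$m{\left(j \right)} = j \left(2 + j\right)$
$\left(\left(\left(-1 + 6\right) + O{\left(\frac{5}{-4} - \frac{3}{-1} \right)}\right) + m{\left(5 \right)}\right) \left(16 + 8\right) = \left(\left(\left(-1 + 6\right) + 2 \left(\frac{5}{-4} - \frac{3}{-1}\right)\right) + 5 \left(2 + 5\right)\right) \left(16 + 8\right) = \left(\left(5 + 2 \left(5 \left(- \frac{1}{4}\right) - -3\right)\right) + 5 \cdot 7\right) 24 = \left(\left(5 + 2 \left(- \frac{5}{4} + 3\right)\right) + 35\right) 24 = \left(\left(5 + 2 \cdot \frac{7}{4}\right) + 35\right) 24 = \left(\left(5 + \frac{7}{2}\right) + 35\right) 24 = \left(\frac{17}{2} + 35\right) 24 = \frac{87}{2} \cdot 24 = 1044$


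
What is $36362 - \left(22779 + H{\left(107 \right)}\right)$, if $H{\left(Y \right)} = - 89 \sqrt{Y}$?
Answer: $13583 + 89 \sqrt{107} \approx 14504.0$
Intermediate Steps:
$36362 - \left(22779 + H{\left(107 \right)}\right) = 36362 - \left(22779 - 89 \sqrt{107}\right) = 13583 + 89 \sqrt{107}$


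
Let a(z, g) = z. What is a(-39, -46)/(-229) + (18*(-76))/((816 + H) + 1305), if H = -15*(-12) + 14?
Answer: -222987/530135 ≈ -0.42062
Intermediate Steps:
H = 194 (H = 180 + 14 = 194)
a(-39, -46)/(-229) + (18*(-76))/((816 + H) + 1305) = -39/(-229) + (18*(-76))/((816 + 194) + 1305) = -39*(-1/229) - 1368/(1010 + 1305) = 39/229 - 1368/2315 = -222987/530135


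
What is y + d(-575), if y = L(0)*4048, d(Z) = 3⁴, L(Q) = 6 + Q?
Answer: 24369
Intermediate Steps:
d(Z) = 81
y = 24288 (y = (6 + 0)*4048 = 6*4048 = 24288)
y + d(-575) = 24288 + 81 = 24369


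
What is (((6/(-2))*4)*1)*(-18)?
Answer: 216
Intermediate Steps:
(((6/(-2))*4)*1)*(-18) = (((6*(-½))*4)*1)*(-18) = (-3*4*1)*(-18) = -12*1*(-18) = -12*(-18) = 216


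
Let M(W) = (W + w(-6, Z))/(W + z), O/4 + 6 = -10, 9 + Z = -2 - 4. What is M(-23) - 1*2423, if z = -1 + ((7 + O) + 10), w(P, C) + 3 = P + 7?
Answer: -172008/71 ≈ -2422.6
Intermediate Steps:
Z = -15 (Z = -9 + (-2 - 4) = -9 - 6 = -15)
w(P, C) = 4 + P (w(P, C) = -3 + (P + 7) = -3 + (7 + P) = 4 + P)
O = -64 (O = -24 + 4*(-10) = -24 - 40 = -64)
z = -48 (z = -1 + ((7 - 64) + 10) = -1 + (-57 + 10) = -1 - 47 = -48)
M(W) = (-2 + W)/(-48 + W) (M(W) = (W + (4 - 6))/(W - 48) = (W - 2)/(-48 + W) = (-2 + W)/(-48 + W))
M(-23) - 1*2423 = (-2 - 23)/(-48 - 23) - 1*2423 = -25/(-71) - 2423 = -1/71*(-25) - 2423 = 25/71 - 2423 = -172008/71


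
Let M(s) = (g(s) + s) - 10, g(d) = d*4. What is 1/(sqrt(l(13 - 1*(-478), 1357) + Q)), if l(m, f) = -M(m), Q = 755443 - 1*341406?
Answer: sqrt(102898)/205796 ≈ 0.0015587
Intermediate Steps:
Q = 414037 (Q = 755443 - 341406 = 414037)
g(d) = 4*d
M(s) = -10 + 5*s (M(s) = (4*s + s) - 10 = 5*s - 10 = -10 + 5*s)
l(m, f) = 10 - 5*m (l(m, f) = -(-10 + 5*m) = 10 - 5*m)
1/(sqrt(l(13 - 1*(-478), 1357) + Q)) = 1/(sqrt((10 - 5*(13 - 1*(-478))) + 414037)) = 1/(sqrt((10 - 5*(13 + 478)) + 414037)) = 1/(sqrt((10 - 5*491) + 414037)) = 1/(sqrt((10 - 2455) + 414037)) = 1/(sqrt(-2445 + 414037)) = 1/(sqrt(411592)) = 1/(2*sqrt(102898)) = sqrt(102898)/205796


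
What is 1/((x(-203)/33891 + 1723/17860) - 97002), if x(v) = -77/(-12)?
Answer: -41269995/4003268065754 ≈ -1.0309e-5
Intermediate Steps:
x(v) = 77/12 (x(v) = -77*(-1/12) = 77/12)
1/((x(-203)/33891 + 1723/17860) - 97002) = 1/(((77/12)/33891 + 1723/17860) - 97002) = 1/(((77/12)*(1/33891) + 1723*(1/17860)) - 97002) = 1/((7/36972 + 1723/17860) - 97002) = 1/(3989236/41269995 - 97002) = 1/(-4003268065754/41269995) = -41269995/4003268065754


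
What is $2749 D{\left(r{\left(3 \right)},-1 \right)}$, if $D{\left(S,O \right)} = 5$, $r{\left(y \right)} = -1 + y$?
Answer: $13745$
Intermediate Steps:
$2749 D{\left(r{\left(3 \right)},-1 \right)} = 2749 \cdot 5 = 13745$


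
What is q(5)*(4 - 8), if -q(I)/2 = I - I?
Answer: 0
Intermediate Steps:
q(I) = 0 (q(I) = -2*(I - I) = -2*0 = 0)
q(5)*(4 - 8) = 0*(4 - 8) = 0*(-4) = 0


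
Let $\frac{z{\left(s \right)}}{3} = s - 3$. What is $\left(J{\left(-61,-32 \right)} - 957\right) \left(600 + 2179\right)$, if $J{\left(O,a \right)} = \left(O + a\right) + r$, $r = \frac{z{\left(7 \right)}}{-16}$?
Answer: $- \frac{11680137}{4} \approx -2.92 \cdot 10^{6}$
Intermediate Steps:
$z{\left(s \right)} = -9 + 3 s$ ($z{\left(s \right)} = 3 \left(s - 3\right) = 3 \left(-3 + s\right) = -9 + 3 s$)
$r = - \frac{3}{4}$ ($r = \frac{-9 + 3 \cdot 7}{-16} = \left(-9 + 21\right) \left(- \frac{1}{16}\right) = 12 \left(- \frac{1}{16}\right) = - \frac{3}{4} \approx -0.75$)
$J{\left(O,a \right)} = - \frac{3}{4} + O + a$ ($J{\left(O,a \right)} = \left(O + a\right) - \frac{3}{4} = - \frac{3}{4} + O + a$)
$\left(J{\left(-61,-32 \right)} - 957\right) \left(600 + 2179\right) = \left(\left(- \frac{3}{4} - 61 - 32\right) - 957\right) \left(600 + 2179\right) = \left(- \frac{375}{4} + \left(-2158 + 1201\right)\right) 2779 = \left(- \frac{375}{4} - 957\right) 2779 = \left(- \frac{4203}{4}\right) 2779 = - \frac{11680137}{4}$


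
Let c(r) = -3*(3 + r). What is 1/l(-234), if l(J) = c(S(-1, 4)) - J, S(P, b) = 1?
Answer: 1/222 ≈ 0.0045045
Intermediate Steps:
c(r) = -9 - 3*r
l(J) = -12 - J (l(J) = (-9 - 3*1) - J = (-9 - 3) - J = -12 - J)
1/l(-234) = 1/(-12 - 1*(-234)) = 1/(-12 + 234) = 1/222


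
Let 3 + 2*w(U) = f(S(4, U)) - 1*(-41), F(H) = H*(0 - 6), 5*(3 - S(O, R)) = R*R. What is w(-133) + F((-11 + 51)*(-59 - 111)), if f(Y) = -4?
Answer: 40817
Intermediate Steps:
S(O, R) = 3 - R**2/5 (S(O, R) = 3 - R*R/5 = 3 - R**2/5)
F(H) = -6*H (F(H) = H*(-6) = -6*H)
w(U) = 17 (w(U) = -3/2 + (-4 - 1*(-41))/2 = -3/2 + (-4 + 41)/2 = -3/2 + (1/2)*37 = -3/2 + 37/2 = 17)
w(-133) + F((-11 + 51)*(-59 - 111)) = 17 - 6*(-11 + 51)*(-59 - 111) = 17 - 240*(-170) = 17 - 6*(-6800) = 17 + 40800 = 40817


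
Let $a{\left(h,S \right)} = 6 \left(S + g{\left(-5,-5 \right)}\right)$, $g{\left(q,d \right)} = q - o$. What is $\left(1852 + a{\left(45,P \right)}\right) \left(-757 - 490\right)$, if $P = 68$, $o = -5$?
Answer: $-2818220$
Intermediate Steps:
$g{\left(q,d \right)} = 5 + q$ ($g{\left(q,d \right)} = q - -5 = q + 5 = 5 + q$)
$a{\left(h,S \right)} = 6 S$ ($a{\left(h,S \right)} = 6 \left(S + \left(5 - 5\right)\right) = 6 \left(S + 0\right) = 6 S$)
$\left(1852 + a{\left(45,P \right)}\right) \left(-757 - 490\right) = \left(1852 + 6 \cdot 68\right) \left(-757 - 490\right) = \left(1852 + 408\right) \left(-1247\right) = 2260 \left(-1247\right) = -2818220$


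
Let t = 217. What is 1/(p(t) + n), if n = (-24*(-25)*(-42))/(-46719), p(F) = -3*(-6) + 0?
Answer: 5191/96238 ≈ 0.053939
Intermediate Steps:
p(F) = 18 (p(F) = 18 + 0 = 18)
n = 2800/5191 (n = (600*(-42))*(-1/46719) = -25200*(-1/46719) = 2800/5191 ≈ 0.53940)
1/(p(t) + n) = 1/(18 + 2800/5191) = 1/(96238/5191) = 5191/96238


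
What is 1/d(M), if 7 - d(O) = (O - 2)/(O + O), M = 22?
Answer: 11/72 ≈ 0.15278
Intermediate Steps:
d(O) = 7 - (-2 + O)/(2*O) (d(O) = 7 - (O - 2)/(O + O) = 7 - (-2 + O)/(2*O))
1/d(M) = 1/(13/2 + 1/22) = 1/(72/11) = 11/72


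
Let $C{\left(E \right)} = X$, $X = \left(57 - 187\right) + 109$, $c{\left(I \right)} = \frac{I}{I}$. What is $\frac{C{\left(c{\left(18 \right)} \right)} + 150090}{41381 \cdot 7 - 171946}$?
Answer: $\frac{150069}{117721} \approx 1.2748$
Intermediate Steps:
$c{\left(I \right)} = 1$
$X = -21$ ($X = -130 + 109 = -21$)
$C{\left(E \right)} = -21$
$\frac{C{\left(c{\left(18 \right)} \right)} + 150090}{41381 \cdot 7 - 171946} = \frac{-21 + 150090}{41381 \cdot 7 - 171946} = \frac{150069}{289667 - 171946} = \frac{150069}{117721}$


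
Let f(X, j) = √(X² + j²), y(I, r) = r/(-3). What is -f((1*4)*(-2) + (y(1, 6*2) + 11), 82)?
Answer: -5*√269 ≈ -82.006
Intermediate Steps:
y(I, r) = -r/3 (y(I, r) = r*(-⅓) = -r/3)
-f((1*4)*(-2) + (y(1, 6*2) + 11), 82) = -√(((1*4)*(-2) + (-2*2 + 11))² + 82²) = -√((4*(-2) + (-⅓*12 + 11))² + 6724) = -√((-8 + (-4 + 11))² + 6724) = -√((-8 + 7)² + 6724) = -√((-1)² + 6724) = -√(1 + 6724) = -√6725 = -5*√269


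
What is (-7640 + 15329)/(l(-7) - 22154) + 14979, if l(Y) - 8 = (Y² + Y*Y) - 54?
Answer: 331058169/22102 ≈ 14979.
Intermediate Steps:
l(Y) = -46 + 2*Y² (l(Y) = 8 + ((Y² + Y*Y) - 54) = 8 + ((Y² + Y²) - 54) = 8 + (2*Y² - 54) = 8 + (-54 + 2*Y²) = -46 + 2*Y²)
(-7640 + 15329)/(l(-7) - 22154) + 14979 = (-7640 + 15329)/((-46 + 2*(-7)²) - 22154) + 14979 = 7689/((-46 + 2*49) - 22154) + 14979 = 7689/((-46 + 98) - 22154) + 14979 = 7689/(52 - 22154) + 14979 = 7689/(-22102) + 14979 = 7689*(-1/22102) + 14979 = -7689/22102 + 14979 = 331058169/22102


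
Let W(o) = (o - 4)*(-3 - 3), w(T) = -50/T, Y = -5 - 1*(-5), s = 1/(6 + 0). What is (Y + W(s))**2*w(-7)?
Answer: 26450/7 ≈ 3778.6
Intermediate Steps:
s = 1/6 ≈ 0.16667
Y = 0 (Y = -5 + 5 = 0)
W(o) = 24 - 6*o (W(o) = (-4 + o)*(-6) = 24 - 6*o)
(Y + W(s))**2*w(-7) = (0 + (24 - 6*1/6))**2*(-50/(-7)) = (0 + (24 - 1))**2*(-50*(-1/7)) = (0 + 23)**2*(50/7) = 23**2*(50/7) = 529*(50/7) = 26450/7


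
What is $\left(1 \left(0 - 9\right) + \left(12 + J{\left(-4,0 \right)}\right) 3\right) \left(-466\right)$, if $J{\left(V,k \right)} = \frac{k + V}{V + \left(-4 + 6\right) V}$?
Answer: $-13048$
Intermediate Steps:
$J{\left(V,k \right)} = \frac{V + k}{3 V}$ ($J{\left(V,k \right)} = \frac{V + k}{V + 2 V} = \frac{V + k}{3 V}$)
$\left(1 \left(0 - 9\right) + \left(12 + J{\left(-4,0 \right)}\right) 3\right) \left(-466\right) = \left(1 \left(0 - 9\right) + \left(12 + \frac{-4 + 0}{3 \left(-4\right)}\right) 3\right) \left(-466\right) = \left(1 \left(-9\right) + \left(12 + \frac{1}{3} \left(- \frac{1}{4}\right) \left(-4\right)\right) 3\right) \left(-466\right) = \left(-9 + \left(12 + \frac{1}{3}\right) 3\right) \left(-466\right) = \left(-9 + \frac{37}{3} \cdot 3\right) \left(-466\right) = \left(-9 + 37\right) \left(-466\right) = 28 \left(-466\right) = -13048$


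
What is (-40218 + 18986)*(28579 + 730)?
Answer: -622288688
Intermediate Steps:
(-40218 + 18986)*(28579 + 730) = -21232*29309 = -622288688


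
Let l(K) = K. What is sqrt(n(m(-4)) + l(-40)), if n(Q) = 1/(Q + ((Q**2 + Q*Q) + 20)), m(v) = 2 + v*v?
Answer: I*sqrt(384146)/98 ≈ 6.3244*I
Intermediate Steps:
m(v) = 2 + v**2
n(Q) = 1/(20 + Q + 2*Q**2) (n(Q) = 1/(Q + ((Q**2 + Q**2) + 20)) = 1/(Q + (2*Q**2 + 20)) = 1/(Q + (20 + 2*Q**2)) = 1/(20 + Q + 2*Q**2))
sqrt(n(m(-4)) + l(-40)) = sqrt(1/(20 + (2 + (-4)**2) + 2*(2 + (-4)**2)**2) - 40) = sqrt(1/(20 + (2 + 16) + 2*(2 + 16)**2) - 40) = sqrt(1/(20 + 18 + 2*18**2) - 40) = sqrt(1/(20 + 18 + 2*324) - 40) = sqrt(1/(20 + 18 + 648) - 40) = sqrt(1/686 - 40) = sqrt(-27439/686) = I*sqrt(384146)/98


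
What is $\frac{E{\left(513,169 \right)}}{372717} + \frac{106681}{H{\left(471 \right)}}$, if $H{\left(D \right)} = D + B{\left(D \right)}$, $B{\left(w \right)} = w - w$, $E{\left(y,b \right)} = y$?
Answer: $\frac{4418007100}{19505523} \approx 226.5$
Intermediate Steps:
$B{\left(w \right)} = 0$
$H{\left(D \right)} = D$ ($H{\left(D \right)} = D + 0 = D$)
$\frac{E{\left(513,169 \right)}}{372717} + \frac{106681}{H{\left(471 \right)}} = \frac{513}{372717} + \frac{106681}{471} = 513 \cdot \frac{1}{372717} + 106681 \cdot \frac{1}{471} = \frac{57}{41413} + \frac{106681}{471} = \frac{4418007100}{19505523}$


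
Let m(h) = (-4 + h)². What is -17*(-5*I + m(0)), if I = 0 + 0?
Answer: -272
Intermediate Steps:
I = 0
-17*(-5*I + m(0)) = -17*(-5*0 + (-4 + 0)²) = -17*(0 + (-4)²) = -17*(0 + 16) = -17*16 = -272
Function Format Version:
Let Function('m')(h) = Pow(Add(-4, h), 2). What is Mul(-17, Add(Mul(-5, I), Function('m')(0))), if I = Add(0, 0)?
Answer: -272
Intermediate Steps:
I = 0
Mul(-17, Add(Mul(-5, I), Function('m')(0))) = Mul(-17, Add(Mul(-5, 0), Pow(Add(-4, 0), 2))) = Mul(-17, Add(0, Pow(-4, 2))) = Mul(-17, Add(0, 16)) = Mul(-17, 16) = -272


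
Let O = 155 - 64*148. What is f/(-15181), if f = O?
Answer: 9317/15181 ≈ 0.61373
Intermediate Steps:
O = -9317 (O = 155 - 9472 = -9317)
f = -9317
f/(-15181) = -9317/(-15181) = -9317*(-1/15181) = 9317/15181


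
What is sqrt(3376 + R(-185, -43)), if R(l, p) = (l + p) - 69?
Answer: sqrt(3079) ≈ 55.489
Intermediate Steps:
R(l, p) = -69 + l + p
sqrt(3376 + R(-185, -43)) = sqrt(3376 + (-69 - 185 - 43)) = sqrt(3376 - 297) = sqrt(3079)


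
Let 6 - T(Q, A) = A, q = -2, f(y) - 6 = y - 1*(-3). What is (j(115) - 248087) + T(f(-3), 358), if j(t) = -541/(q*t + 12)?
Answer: -54159161/218 ≈ -2.4844e+5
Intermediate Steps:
f(y) = 9 + y (f(y) = 6 + (y - 1*(-3)) = 6 + (y + 3) = 6 + (3 + y) = 9 + y)
T(Q, A) = 6 - A
j(t) = -541/(12 - 2*t) (j(t) = -541/(-2*t + 12) = -541/(12 - 2*t))
(j(115) - 248087) + T(f(-3), 358) = (541/(2*(-6 + 115)) - 248087) + (6 - 1*358) = ((541/2)/109 - 248087) + (6 - 358) = ((541/2)*(1/109) - 248087) - 352 = (541/218 - 248087) - 352 = -54082425/218 - 352 = -54159161/218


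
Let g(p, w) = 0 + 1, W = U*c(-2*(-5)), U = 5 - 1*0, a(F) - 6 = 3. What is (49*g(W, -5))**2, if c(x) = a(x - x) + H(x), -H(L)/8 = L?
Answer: 2401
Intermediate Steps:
a(F) = 9 (a(F) = 6 + 3 = 9)
H(L) = -8*L
c(x) = 9 - 8*x
U = 5 (U = 5 + 0 = 5)
W = -355 (W = 5*(9 - (-16)*(-5)) = 5*(9 - 8*10) = 5*(9 - 80) = 5*(-71) = -355)
g(p, w) = 1
(49*g(W, -5))**2 = (49*1)**2 = 49**2 = 2401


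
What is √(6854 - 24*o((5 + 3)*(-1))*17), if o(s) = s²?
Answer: I*√19258 ≈ 138.77*I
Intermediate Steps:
√(6854 - 24*o((5 + 3)*(-1))*17) = √(6854 - 24*(5 + 3)²*17) = √(6854 - 24*(8*(-1))²*17) = √(6854 - 24*(-8)²*17) = √(6854 - 24*64*17) = √(6854 - 1536*17) = √(6854 - 26112) = √(-19258) = I*√19258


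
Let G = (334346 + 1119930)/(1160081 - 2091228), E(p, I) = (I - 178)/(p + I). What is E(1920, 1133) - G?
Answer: 5329150013/2842791791 ≈ 1.8746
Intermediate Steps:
E(p, I) = (-178 + I)/(I + p)
G = -1454276/931147 (G = 1454276/(-931147) = 1454276*(-1/931147) = -1454276/931147 ≈ -1.5618)
E(1920, 1133) - G = (-178 + 1133)/(1133 + 1920) - 1*(-1454276/931147) = 955/3053 + 1454276/931147 = 5329150013/2842791791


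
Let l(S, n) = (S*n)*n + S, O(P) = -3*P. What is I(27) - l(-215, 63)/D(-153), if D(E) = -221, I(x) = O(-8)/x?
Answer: -7680182/1989 ≈ -3861.3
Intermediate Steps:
I(x) = 24/x (I(x) = (-3*(-8))/x = 24/x)
l(S, n) = S + S*n**2 (l(S, n) = S*n**2 + S = S + S*n**2)
I(27) - l(-215, 63)/D(-153) = 24/27 - (-215*(1 + 63**2))/(-221) = 24*(1/27) - (-215*(1 + 3969))*(-1)/221 = 8/9 - (-215*3970)*(-1)/221 = 8/9 - (-853550)*(-1)/221 = 8/9 - 1*853550/221 = 8/9 - 853550/221 = -7680182/1989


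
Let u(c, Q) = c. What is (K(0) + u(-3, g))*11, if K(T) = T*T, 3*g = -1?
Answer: -33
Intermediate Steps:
g = -⅓ (g = (⅓)*(-1) = -⅓ ≈ -0.33333)
K(T) = T²
(K(0) + u(-3, g))*11 = (0² - 3)*11 = (0 - 3)*11 = -3*11 = -33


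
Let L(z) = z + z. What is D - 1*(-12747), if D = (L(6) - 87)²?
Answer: 18372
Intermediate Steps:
L(z) = 2*z
D = 5625 (D = (2*6 - 87)² = (12 - 87)² = (-75)² = 5625)
D - 1*(-12747) = 5625 - 1*(-12747) = 5625 + 12747 = 18372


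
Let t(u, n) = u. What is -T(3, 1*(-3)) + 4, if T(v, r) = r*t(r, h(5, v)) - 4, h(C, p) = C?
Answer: -1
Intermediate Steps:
T(v, r) = -4 + r**2 (T(v, r) = r*r - 4 = r**2 - 4 = -4 + r**2)
-T(3, 1*(-3)) + 4 = -(-4 + (1*(-3))**2) + 4 = -(-4 + (-3)**2) + 4 = -(-4 + 9) + 4 = -1*5 + 4 = -5 + 4 = -1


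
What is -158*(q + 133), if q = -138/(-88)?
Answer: -467759/22 ≈ -21262.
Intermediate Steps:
q = 69/44 (q = -138*(-1/88) = 69/44 ≈ 1.5682)
-158*(q + 133) = -158*(69/44 + 133) = -158*5921/44 = -467759/22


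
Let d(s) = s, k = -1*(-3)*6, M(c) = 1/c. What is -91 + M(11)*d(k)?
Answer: -983/11 ≈ -89.364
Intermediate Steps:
k = 18 (k = 3*6 = 18)
-91 + M(11)*d(k) = -91 + 18/11 = -983/11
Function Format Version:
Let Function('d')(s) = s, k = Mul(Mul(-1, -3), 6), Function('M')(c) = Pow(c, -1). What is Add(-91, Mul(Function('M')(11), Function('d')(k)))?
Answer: Rational(-983, 11) ≈ -89.364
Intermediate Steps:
k = 18 (k = Mul(3, 6) = 18)
Add(-91, Mul(Function('M')(11), Function('d')(k))) = Add(-91, Mul(Pow(11, -1), 18)) = Add(-91, Mul(Rational(1, 11), 18)) = Add(-91, Rational(18, 11)) = Rational(-983, 11)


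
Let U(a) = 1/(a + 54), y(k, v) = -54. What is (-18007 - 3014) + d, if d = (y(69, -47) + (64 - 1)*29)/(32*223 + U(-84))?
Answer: -4500101469/214079 ≈ -21021.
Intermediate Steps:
U(a) = 1/(54 + a)
d = 53190/214079 (d = (-54 + (64 - 1)*29)/(32*223 + 1/(54 - 84)) = (-54 + 63*29)/(7136 + 1/(-30)) = (-54 + 1827)/(7136 - 1/30) = 1773/(214079/30) = 1773*(30/214079) = 53190/214079 ≈ 0.24846)
(-18007 - 3014) + d = (-18007 - 3014) + 53190/214079 = -21021 + 53190/214079 = -4500101469/214079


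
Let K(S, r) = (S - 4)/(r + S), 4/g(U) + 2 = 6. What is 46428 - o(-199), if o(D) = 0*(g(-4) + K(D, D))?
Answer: 46428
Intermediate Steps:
g(U) = 1 (g(U) = 4/(-2 + 6) = 4/4 = 4*(¼) = 1)
K(S, r) = (-4 + S)/(S + r)
o(D) = 0 (o(D) = 0*(1 + (-4 + D)/(D + D)) = 0*(1 + (-4 + D)/((2*D))) = 0*(1 + (1/(2*D))*(-4 + D)) = 0*(1 + (-4 + D)/(2*D)) = 0)
46428 - o(-199) = 46428 - 1*0 = 46428 + 0 = 46428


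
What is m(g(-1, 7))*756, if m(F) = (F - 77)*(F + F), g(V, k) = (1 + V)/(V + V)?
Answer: 0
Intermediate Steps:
g(V, k) = (1 + V)/(2*V) (g(V, k) = (1 + V)/((2*V)) = (1 + V)*(1/(2*V)) = (1 + V)/(2*V))
m(F) = 2*F*(-77 + F) (m(F) = (-77 + F)*(2*F) = 2*F*(-77 + F))
m(g(-1, 7))*756 = (2*((1/2)*(1 - 1)/(-1))*(-77 + (1/2)*(1 - 1)/(-1)))*756 = (2*((1/2)*(-1)*0)*(-77 + (1/2)*(-1)*0))*756 = (2*0*(-77 + 0))*756 = (2*0*(-77))*756 = 0*756 = 0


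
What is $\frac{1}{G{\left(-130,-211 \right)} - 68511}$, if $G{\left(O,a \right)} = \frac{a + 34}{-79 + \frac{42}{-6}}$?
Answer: $- \frac{86}{5891769} \approx -1.4597 \cdot 10^{-5}$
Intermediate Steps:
$G{\left(O,a \right)} = - \frac{17}{43} - \frac{a}{86}$ ($G{\left(O,a \right)} = \frac{34 + a}{-79 + 42 \left(- \frac{1}{6}\right)} = \frac{34 + a}{-79 - 7} = \frac{34 + a}{-86} = \left(34 + a\right) \left(- \frac{1}{86}\right) = - \frac{17}{43} - \frac{a}{86}$)
$\frac{1}{G{\left(-130,-211 \right)} - 68511} = \frac{1}{\left(- \frac{17}{43} - - \frac{211}{86}\right) - 68511} = \frac{1}{\left(- \frac{17}{43} + \frac{211}{86}\right) - 68511} = \frac{1}{\frac{177}{86} - 68511} = \frac{1}{- \frac{5891769}{86}} = - \frac{86}{5891769}$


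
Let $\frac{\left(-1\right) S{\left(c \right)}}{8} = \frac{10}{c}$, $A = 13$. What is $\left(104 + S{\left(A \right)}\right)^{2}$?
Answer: $\frac{1617984}{169} \approx 9573.9$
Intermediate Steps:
$S{\left(c \right)} = - \frac{80}{c}$ ($S{\left(c \right)} = - 8 \frac{10}{c} = - \frac{80}{c}$)
$\left(104 + S{\left(A \right)}\right)^{2} = \left(104 - \frac{80}{13}\right)^{2} = \left(\frac{1272}{13}\right)^{2} = \frac{1617984}{169}$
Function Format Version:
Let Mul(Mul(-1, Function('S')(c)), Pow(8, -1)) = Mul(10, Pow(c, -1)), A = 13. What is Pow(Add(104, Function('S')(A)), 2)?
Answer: Rational(1617984, 169) ≈ 9573.9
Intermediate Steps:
Function('S')(c) = Mul(-80, Pow(c, -1)) (Function('S')(c) = Mul(-8, Mul(10, Pow(c, -1))) = Mul(-80, Pow(c, -1)))
Pow(Add(104, Function('S')(A)), 2) = Pow(Add(104, Mul(-80, Pow(13, -1))), 2) = Pow(Add(104, Mul(-80, Rational(1, 13))), 2) = Pow(Add(104, Rational(-80, 13)), 2) = Pow(Rational(1272, 13), 2) = Rational(1617984, 169)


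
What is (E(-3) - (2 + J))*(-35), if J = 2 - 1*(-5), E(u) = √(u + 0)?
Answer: 315 - 35*I*√3 ≈ 315.0 - 60.622*I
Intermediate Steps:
E(u) = √u
J = 7 (J = 2 + 5 = 7)
(E(-3) - (2 + J))*(-35) = (√(-3) - (2 + 7))*(-35) = (I*√3 - 1*9)*(-35) = (I*√3 - 9)*(-35) = (-9 + I*√3)*(-35) = 315 - 35*I*√3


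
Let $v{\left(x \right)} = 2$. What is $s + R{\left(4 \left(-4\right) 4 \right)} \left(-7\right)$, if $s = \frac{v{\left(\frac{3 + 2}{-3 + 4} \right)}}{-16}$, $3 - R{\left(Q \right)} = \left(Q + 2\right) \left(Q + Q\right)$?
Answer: $\frac{444247}{8} \approx 55531.0$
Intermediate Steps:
$R{\left(Q \right)} = 3 - 2 Q \left(2 + Q\right)$ ($R{\left(Q \right)} = 3 - \left(Q + 2\right) \left(Q + Q\right) = 3 - \left(2 + Q\right) 2 Q = 3 - 2 Q \left(2 + Q\right)$)
$s = - \frac{1}{8}$ ($s = \frac{2}{-16} = 2 \left(- \frac{1}{16}\right) = - \frac{1}{8} \approx -0.125$)
$s + R{\left(4 \left(-4\right) 4 \right)} \left(-7\right) = - \frac{1}{8} + \left(3 - 4 \cdot 4 \left(-4\right) 4 - 2 \left(4 \left(-4\right) 4\right)^{2}\right) \left(-7\right) = - \frac{1}{8} + \left(3 - 4 \left(\left(-16\right) 4\right) - 2 \left(\left(-16\right) 4\right)^{2}\right) \left(-7\right) = - \frac{1}{8} + \left(3 - -256 - 2 \left(-64\right)^{2}\right) \left(-7\right) = - \frac{1}{8} + \left(3 + 256 - 8192\right) \left(-7\right) = - \frac{1}{8} - -55531 = - \frac{1}{8} + 55531 = \frac{444247}{8}$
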